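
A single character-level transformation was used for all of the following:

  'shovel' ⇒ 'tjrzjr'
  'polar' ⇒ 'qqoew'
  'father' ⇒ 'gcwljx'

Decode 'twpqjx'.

summer

The shift increases by 1 at each position, starting from +1: 1, 2, 3, ….
Undoing it on twpqjx: t−1=s, w−2=u, p−3=m, q−4=m, j−5=e, x−6=r.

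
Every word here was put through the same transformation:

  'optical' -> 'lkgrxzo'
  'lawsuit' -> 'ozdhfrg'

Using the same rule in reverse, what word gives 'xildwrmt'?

crowding

Each pair mirrors across the alphabet (o↔l, p↔k, t↔g): positions sum to 25. Each letter is replaced by its mirror in the alphabet: a↔z, b↔y, c↔x, and so on (the Atbash cipher).
Decoding xildwrmt: x↔c, i↔r, l↔o, d↔w, w↔d, r↔i, m↔n, t↔g.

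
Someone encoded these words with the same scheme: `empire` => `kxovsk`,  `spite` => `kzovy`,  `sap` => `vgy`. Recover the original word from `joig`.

acid

The output letters match the input read backwards, each shifted +6: empire reversed is eripme. Read the word backwards and shift each letter +6.
Decoding joig: shift back: j−6=d, o−6=i, i−6=c, g−6=a → dica; then reverse → acid.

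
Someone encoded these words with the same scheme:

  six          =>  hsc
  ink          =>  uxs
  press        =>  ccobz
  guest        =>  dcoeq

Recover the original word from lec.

The word is reversed, then every letter is shifted forward by 10.
Undoing it on lec: shift back: l−10=b, e−10=u, c−10=s → bus; then reverse → sub.

sub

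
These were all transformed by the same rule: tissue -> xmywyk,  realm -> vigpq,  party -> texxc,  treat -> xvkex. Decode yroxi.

Shifts by position in tissue: pos 0: t→x (+4), pos 1: i→m (+4), pos 2: s→y (+6), pos 3: s→w (+4), pos 4: u→y (+4), pos 5: e→k (+6) — repeating every 3. The shifts repeat in a cycle of length 3: positions 0,1,… shift by +4, +4, +6, then the pattern repeats.
Decoding yroxi: y−4=u, r−4=n, o−6=i, x−4=t, i−4=e.

unite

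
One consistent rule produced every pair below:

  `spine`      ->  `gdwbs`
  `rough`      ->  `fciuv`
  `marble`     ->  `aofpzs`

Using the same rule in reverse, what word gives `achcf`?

motor

It's a constant shift of +14 (ROT14).
Decoding achcf: a−14=m, c−14=o, h−14=t, c−14=o, f−14=r.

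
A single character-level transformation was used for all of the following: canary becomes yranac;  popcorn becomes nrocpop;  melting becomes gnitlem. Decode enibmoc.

The output letters match the input read backwards: canary reversed is yranac. It's just the letters in reverse order.
Undoing it on enibmoc: then reverse → combine.

combine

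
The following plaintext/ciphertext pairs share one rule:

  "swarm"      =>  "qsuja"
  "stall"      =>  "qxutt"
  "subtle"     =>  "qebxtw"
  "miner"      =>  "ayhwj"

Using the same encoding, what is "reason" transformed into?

s(18)→q(16) and w(22)→s(18) fit y≡7x+20 (mod 26); the inverse of 7 mod 26 is 15. Each letter's alphabet position (a=0..z=25) is mapped through 7·x+20 mod 26 — an affine cipher.
For reason: r(17)→7·17+20≡9=j; e(4)→7·4+20≡22=w; a(0)→7·0+20≡20=u; s(18)→7·18+20≡16=q; o(14)→7·14+20≡14=o; n(13)→7·13+20≡7=h (all mod 26).

jwuqoh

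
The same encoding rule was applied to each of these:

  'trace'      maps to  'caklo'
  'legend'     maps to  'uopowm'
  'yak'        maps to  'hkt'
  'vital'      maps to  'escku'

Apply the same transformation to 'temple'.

The shift depends on letter class: consonant t→c is +9, but vowel a→k is +10. Vowels shift forward by 10 and consonants shift forward by 9.
Applying it to temple: t(cons)+9=c, e(vowel)+10=o, m(cons)+9=v, p(cons)+9=y, l(cons)+9=u, e(vowel)+10=o.

covyuo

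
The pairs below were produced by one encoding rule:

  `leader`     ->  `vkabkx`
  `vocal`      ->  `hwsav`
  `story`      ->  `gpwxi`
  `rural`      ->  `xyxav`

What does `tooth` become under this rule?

pwwpl

l(11)→v(21) and e(4)→k(10) fit y≡9x+0 (mod 26); the inverse of 9 mod 26 is 3. This is an affine cipher: with a=0,…,z=25, each position x becomes (9x+0) mod 26.
On tooth: t(19)→9·19+0≡15=p; o(14)→9·14+0≡22=w; o(14)→9·14+0≡22=w; t(19)→9·19+0≡15=p; h(7)→9·7+0≡11=l (all mod 26).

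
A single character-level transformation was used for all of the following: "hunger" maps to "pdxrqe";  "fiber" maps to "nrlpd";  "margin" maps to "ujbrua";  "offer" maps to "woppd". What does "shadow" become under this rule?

In hunger: h→p is +8, u→d is +9, n→x is +10, g→r is +11 — the shift increases by 1 each position. The shift increases by 1 at each position, starting from +8: 8, 9, 10, ….
For shadow: s+8=a, h+9=q, a+10=k, d+11=o, o+12=a, w+13=j.

aqkoaj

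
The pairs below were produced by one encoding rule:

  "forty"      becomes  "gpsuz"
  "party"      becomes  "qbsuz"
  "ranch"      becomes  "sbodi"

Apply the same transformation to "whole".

Compare letters: f→g is +1, o→p is +1, r→s is +1 — a constant shift. This is a Caesar cipher with shift 1.
For whole: w+1=x, h+1=i, o+1=p, l+1=m, e+1=f.

xipmf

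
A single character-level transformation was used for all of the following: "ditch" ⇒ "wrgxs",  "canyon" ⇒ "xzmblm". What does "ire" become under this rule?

riv

Each pair mirrors across the alphabet (d↔w, i↔r, t↔g): positions sum to 25. Each letter is replaced by its mirror in the alphabet: a↔z, b↔y, c↔x, and so on (the Atbash cipher).
On ire: i↔r, r↔i, e↔v.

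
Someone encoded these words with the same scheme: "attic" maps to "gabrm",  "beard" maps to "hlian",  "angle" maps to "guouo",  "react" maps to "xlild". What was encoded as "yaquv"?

In attic: a→g is +6, t→a is +7, t→b is +8, i→r is +9 — the shift increases by 1 each position. Each letter shifts forward by (position + 6), i.e. 6, 7, 8, … — the shift grows by one for each successive letter.
Decoding yaquv: y−6=s, a−7=t, q−8=i, u−9=l, v−10=l.

still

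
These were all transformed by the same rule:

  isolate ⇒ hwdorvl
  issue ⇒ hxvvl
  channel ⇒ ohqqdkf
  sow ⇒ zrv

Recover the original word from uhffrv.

soccer

The output letters match the input read backwards, each shifted +3: isolate reversed is etalosi. Read the word backwards and shift each letter +3.
Decoding uhffrv: shift back: u−3=r, h−3=e, f−3=c, f−3=c, r−3=o, v−3=s → reccos; then reverse → soccer.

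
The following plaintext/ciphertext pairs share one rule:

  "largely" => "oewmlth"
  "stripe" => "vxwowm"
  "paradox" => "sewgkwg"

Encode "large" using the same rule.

The shift increases by 1 at each position, starting from +3: 3, 4, 5, ….
For large: l+3=o, a+4=e, r+5=w, g+6=m, e+7=l.

oewml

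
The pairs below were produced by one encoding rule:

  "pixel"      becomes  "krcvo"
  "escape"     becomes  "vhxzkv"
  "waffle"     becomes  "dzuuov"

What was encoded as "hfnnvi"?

Each pair mirrors across the alphabet (p↔k, i↔r, x↔c): positions sum to 25. Letters are reflected about the middle of the alphabet (position → 25−position): Atbash.
Decoding hfnnvi: h↔s, f↔u, n↔m, n↔m, v↔e, i↔r.

summer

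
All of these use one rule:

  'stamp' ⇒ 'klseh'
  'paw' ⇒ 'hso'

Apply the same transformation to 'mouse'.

egmkw

Compare letters: s→k is +18, t→l is +18, a→s is +18 — a constant shift. Each letter is shifted forward by 18 in the alphabet (a Caesar shift of +18).
For mouse: m+18=e, o+18=g, u+18=m, s+18=k, e+18=w.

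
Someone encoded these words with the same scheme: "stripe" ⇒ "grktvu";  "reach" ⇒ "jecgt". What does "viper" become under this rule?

tgrkx

Two steps: reverse the string, then apply a Caesar shift of +2.
On viper: reverse → repiv; then shift: r+2=t, e+2=g, p+2=r, i+2=k, v+2=x.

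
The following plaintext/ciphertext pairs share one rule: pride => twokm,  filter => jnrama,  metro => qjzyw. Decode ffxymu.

The shift increases by 1 at each position, starting from +4: 4, 5, 6, ….
Reversing it on ffxymu: f−4=b, f−5=a, x−6=r, y−7=r, m−8=e, u−9=l.

barrel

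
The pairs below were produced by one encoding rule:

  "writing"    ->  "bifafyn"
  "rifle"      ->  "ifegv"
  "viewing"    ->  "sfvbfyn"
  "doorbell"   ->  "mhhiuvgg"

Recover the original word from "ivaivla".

retreat

w(22)→b(1) and r(17)→i(8) fit y≡9x+11 (mod 26); the inverse of 9 mod 26 is 3. Treating letters as 0–25, the rule is x ↦ 9x + 11 (mod 26).
Decoding ivaivla: i(8)→3·(8−11)≡17=r; v(21)→3·(21−11)≡4=e; a(0)→3·(0−11)≡19=t; i(8)→3·(8−11)≡17=r; v(21)→3·(21−11)≡4=e; l(11)→3·(11−11)≡0=a; a(0)→3·(0−11)≡19=t (all mod 26).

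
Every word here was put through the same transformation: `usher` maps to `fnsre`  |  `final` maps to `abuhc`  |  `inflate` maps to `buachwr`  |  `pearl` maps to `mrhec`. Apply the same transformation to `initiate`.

bubwbhwr

u(20)→f(5) and s(18)→n(13) fit y≡9x+7 (mod 26); the inverse of 9 mod 26 is 3. Treating letters as 0–25, the rule is x ↦ 9x + 7 (mod 26).
On initiate: i(8)→9·8+7≡1=b; n(13)→9·13+7≡20=u; i(8)→9·8+7≡1=b; t(19)→9·19+7≡22=w; i(8)→9·8+7≡1=b; a(0)→9·0+7≡7=h; t(19)→9·19+7≡22=w; e(4)→9·4+7≡17=r (all mod 26).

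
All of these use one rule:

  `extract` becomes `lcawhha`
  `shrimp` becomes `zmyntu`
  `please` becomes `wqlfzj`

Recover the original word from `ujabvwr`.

network

Shifts by position in extract: pos 0: e→l (+7), pos 1: x→c (+5), pos 2: t→a (+7), pos 3: r→w (+5) — repeating every 2. A repeating key of period 2 is used — shifts +7, +5 over and over.
Reversing it on ujabvwr: u−7=n, j−5=e, a−7=t, b−5=w, v−7=o, w−5=r, r−7=k.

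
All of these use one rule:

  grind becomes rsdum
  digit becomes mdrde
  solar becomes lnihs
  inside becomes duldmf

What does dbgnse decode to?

Treating letters as 0–25, the rule is x ↦ 19x + 7 (mod 26).
Undoing it on dbgnse: d(3)→11·(3−7)≡8=i; b(1)→11·(1−7)≡12=m; g(6)→11·(6−7)≡15=p; n(13)→11·(13−7)≡14=o; s(18)→11·(18−7)≡17=r; e(4)→11·(4−7)≡19=t (all mod 26).

import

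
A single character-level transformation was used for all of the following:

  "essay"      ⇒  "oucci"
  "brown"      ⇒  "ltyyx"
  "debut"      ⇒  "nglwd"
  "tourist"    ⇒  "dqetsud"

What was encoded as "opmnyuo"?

enclose

Shifts by position in essay: pos 0: e→o (+10), pos 1: s→u (+2), pos 2: s→c (+10), pos 3: a→c (+2) — repeating every 2. A repeating key of period 2 is used — shifts +10, +2 over and over.
Reversing it on opmnyuo: o−10=e, p−2=n, m−10=c, n−2=l, y−10=o, u−2=s, o−10=e.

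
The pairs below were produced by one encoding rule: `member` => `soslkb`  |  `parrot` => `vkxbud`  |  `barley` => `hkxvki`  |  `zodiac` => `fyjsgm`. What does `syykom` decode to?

Shifts by position in member: pos 0: m→s (+6), pos 1: e→o (+10), pos 2: m→s (+6), pos 3: b→l (+10) — repeating every 2. It's a Vigenère-style cipher with numeric key [6,10]: position i shifts by key[i mod 2].
Reversing it on syykom: s−6=m, y−10=o, y−6=s, k−10=a, o−6=i, m−10=c.

mosaic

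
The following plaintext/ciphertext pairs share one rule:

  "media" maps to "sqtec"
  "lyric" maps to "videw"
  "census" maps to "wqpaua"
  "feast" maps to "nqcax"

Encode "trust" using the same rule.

xduax

Each letter's alphabet position (a=0..z=25) is mapped through 23·x+2 mod 26 — an affine cipher.
On trust: t(19)→23·19+2≡23=x; r(17)→23·17+2≡3=d; u(20)→23·20+2≡20=u; s(18)→23·18+2≡0=a; t(19)→23·19+2≡23=x (all mod 26).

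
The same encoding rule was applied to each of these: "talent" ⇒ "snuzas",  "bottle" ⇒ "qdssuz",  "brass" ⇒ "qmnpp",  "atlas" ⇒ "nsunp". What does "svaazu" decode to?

tunnel

Treating letters as 0–25, the rule is x ↦ 3x + 13 (mod 26).
Reversing it on svaazu: s(18)→9·(18−13)≡19=t; v(21)→9·(21−13)≡20=u; a(0)→9·(0−13)≡13=n; a(0)→9·(0−13)≡13=n; z(25)→9·(25−13)≡4=e; u(20)→9·(20−13)≡11=l (all mod 26).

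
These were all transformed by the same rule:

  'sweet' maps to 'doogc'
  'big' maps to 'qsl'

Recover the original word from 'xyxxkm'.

The output letters match the input read backwards, each shifted +10: sweet reversed is teews. Two steps: reverse the string, then apply a Caesar shift of +10.
Undoing it on xyxxkm: shift back: x−10=n, y−10=o, x−10=n, x−10=n, k−10=a, m−10=c → nonnac; then reverse → cannon.

cannon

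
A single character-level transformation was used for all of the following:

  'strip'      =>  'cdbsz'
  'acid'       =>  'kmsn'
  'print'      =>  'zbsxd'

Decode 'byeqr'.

rough

Compare letters: s→c is +10, t→d is +10, r→b is +10 — a constant shift. It's a constant shift of +10 (ROT10).
Undoing it on byeqr: b−10=r, y−10=o, e−10=u, q−10=g, r−10=h.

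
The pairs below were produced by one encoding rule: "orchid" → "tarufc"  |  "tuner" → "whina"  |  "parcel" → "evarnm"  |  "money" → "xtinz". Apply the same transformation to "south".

lthwu

o(14)→t(19) and r(17)→a(0) fit y≡11x+21 (mod 26); the inverse of 11 mod 26 is 19. This is an affine cipher: with a=0,…,z=25, each position x becomes (11x+21) mod 26.
On south: s(18)→11·18+21≡11=l; o(14)→11·14+21≡19=t; u(20)→11·20+21≡7=h; t(19)→11·19+21≡22=w; h(7)→11·7+21≡20=u (all mod 26).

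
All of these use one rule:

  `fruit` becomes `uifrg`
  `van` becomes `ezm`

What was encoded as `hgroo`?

still

Each pair mirrors across the alphabet (f↔u, r↔i, u↔f): positions sum to 25. Each letter is replaced by its mirror in the alphabet: a↔z, b↔y, c↔x, and so on (the Atbash cipher).
Reversing it on hgroo: h↔s, g↔t, r↔i, o↔l, o↔l.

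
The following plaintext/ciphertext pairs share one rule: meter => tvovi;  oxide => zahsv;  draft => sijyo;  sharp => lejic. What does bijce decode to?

graph

m(12)→t(19) and e(4)→v(21) fit y≡3x+9 (mod 26); the inverse of 3 mod 26 is 9. This is an affine cipher: with a=0,…,z=25, each position x becomes (3x+9) mod 26.
Undoing it on bijce: b(1)→9·(1−9)≡6=g; i(8)→9·(8−9)≡17=r; j(9)→9·(9−9)≡0=a; c(2)→9·(2−9)≡15=p; e(4)→9·(4−9)≡7=h (all mod 26).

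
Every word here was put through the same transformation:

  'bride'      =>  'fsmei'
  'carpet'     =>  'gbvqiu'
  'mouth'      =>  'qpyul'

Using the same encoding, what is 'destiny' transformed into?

Shifts by position in bride: pos 0: b→f (+4), pos 1: r→s (+1), pos 2: i→m (+4), pos 3: d→e (+1) — repeating every 2. The shifts repeat in a cycle of length 2: positions 0,1,… shift by +4, +1, then the pattern repeats.
For destiny: d+4=h, e+1=f, s+4=w, t+1=u, i+4=m, n+1=o, y+4=c.

hfwumoc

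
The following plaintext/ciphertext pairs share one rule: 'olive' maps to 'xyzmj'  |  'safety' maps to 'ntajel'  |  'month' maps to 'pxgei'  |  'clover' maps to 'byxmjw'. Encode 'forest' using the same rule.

o(14)→x(23) and l(11)→y(24) fit y≡17x+19 (mod 26); the inverse of 17 mod 26 is 23. This is an affine cipher: with a=0,…,z=25, each position x becomes (17x+19) mod 26.
For forest: f(5)→17·5+19≡0=a; o(14)→17·14+19≡23=x; r(17)→17·17+19≡22=w; e(4)→17·4+19≡9=j; s(18)→17·18+19≡13=n; t(19)→17·19+19≡4=e (all mod 26).

axwjne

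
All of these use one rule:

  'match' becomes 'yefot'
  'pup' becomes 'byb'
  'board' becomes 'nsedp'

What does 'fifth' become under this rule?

The shift depends on letter class: consonant m→y is +12, but vowel a→e is +4. The rule splits by letter class: vowels +4, consonants +12.
On fifth: f(cons)+12=r, i(vowel)+4=m, f(cons)+12=r, t(cons)+12=f, h(cons)+12=t.

rmrft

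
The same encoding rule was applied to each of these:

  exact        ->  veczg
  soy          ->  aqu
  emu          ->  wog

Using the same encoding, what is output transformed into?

Read the word backwards and shift each letter +2.
For output: reverse → tuptuo; then shift: t+2=v, u+2=w, p+2=r, t+2=v, u+2=w, o+2=q.

vwrvwq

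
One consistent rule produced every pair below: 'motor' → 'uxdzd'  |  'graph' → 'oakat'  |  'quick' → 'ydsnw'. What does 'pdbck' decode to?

hurry

Each letter shifts forward by (position + 8), i.e. 8, 9, 10, … — the shift grows by one for each successive letter.
Decoding pdbck: p−8=h, d−9=u, b−10=r, c−11=r, k−12=y.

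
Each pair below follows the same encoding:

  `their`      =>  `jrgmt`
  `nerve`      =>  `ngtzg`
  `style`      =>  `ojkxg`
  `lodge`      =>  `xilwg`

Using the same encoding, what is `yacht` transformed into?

kaqrj

This is an affine cipher: with a=0,…,z=25, each position x becomes (21x+0) mod 26.
For yacht: y(24)→21·24+0≡10=k; a(0)→21·0+0≡0=a; c(2)→21·2+0≡16=q; h(7)→21·7+0≡17=r; t(19)→21·19+0≡9=j (all mod 26).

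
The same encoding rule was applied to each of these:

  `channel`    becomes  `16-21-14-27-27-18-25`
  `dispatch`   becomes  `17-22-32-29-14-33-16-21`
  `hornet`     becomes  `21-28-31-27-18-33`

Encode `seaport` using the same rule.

32-18-14-29-28-31-33

c is letter #3 and maps to 16: an offset of 13. The number is (letter's place in the alphabet, a=1) + 13.
Applying it to seaport: s=19→32, e=5→18, a=1→14, p=16→29, o=15→28, r=18→31, t=20→33.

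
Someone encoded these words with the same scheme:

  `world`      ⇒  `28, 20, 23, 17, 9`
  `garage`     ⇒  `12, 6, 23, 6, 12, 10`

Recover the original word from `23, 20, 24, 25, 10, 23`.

The number is (letter's place in the alphabet, a=1) + 5.
Undoing it on 23, 20, 24, 25, 10, 23: 23→(23−5)÷1=18=r, 20→(20−5)÷1=15=o, 24→(24−5)÷1=19=s, 25→(25−5)÷1=20=t, 10→(10−5)÷1=5=e, 23→(23−5)÷1=18=r.

roster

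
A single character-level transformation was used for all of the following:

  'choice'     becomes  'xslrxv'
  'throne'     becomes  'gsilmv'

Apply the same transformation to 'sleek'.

Each pair mirrors across the alphabet (c↔x, h↔s, o↔l): positions sum to 25. This is the alphabet-reversal cipher (Atbash): a becomes z, b becomes y, etc.
On sleek: s↔h, l↔o, e↔v, e↔v, k↔p.

hovvp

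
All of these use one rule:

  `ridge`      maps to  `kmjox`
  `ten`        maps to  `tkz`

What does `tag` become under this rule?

mgz

The output letters match the input read backwards, each shifted +6: ridge reversed is egdir. Two steps: reverse the string, then apply a Caesar shift of +6.
Applying it to tag: reverse → gat; then shift: g+6=m, a+6=g, t+6=z.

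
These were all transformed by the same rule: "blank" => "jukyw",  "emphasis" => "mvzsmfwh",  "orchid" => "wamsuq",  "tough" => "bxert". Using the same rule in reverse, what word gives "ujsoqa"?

maiden

In blank: b→j is +8, l→u is +9, a→k is +10, n→y is +11 — the shift increases by 1 each position. The shift increases by 1 at each position, starting from +8: 8, 9, 10, ….
Reversing it on ujsoqa: u−8=m, j−9=a, s−10=i, o−11=d, q−12=e, a−13=n.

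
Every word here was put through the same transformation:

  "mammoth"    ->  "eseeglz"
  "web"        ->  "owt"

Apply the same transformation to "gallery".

ysddwjq

This is a Caesar cipher with shift 18.
On gallery: g+18=y, a+18=s, l+18=d, l+18=d, e+18=w, r+18=j, y+18=q.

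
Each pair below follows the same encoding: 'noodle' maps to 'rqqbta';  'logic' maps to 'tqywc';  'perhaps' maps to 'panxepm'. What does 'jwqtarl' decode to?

n(13)→r(17) and o(14)→q(16) fit y≡25x+4 (mod 26); the inverse of 25 mod 26 is 25. This is an affine cipher: with a=0,…,z=25, each position x becomes (25x+4) mod 26.
Undoing it on jwqtarl: j(9)→25·(9−4)≡21=v; w(22)→25·(22−4)≡8=i; q(16)→25·(16−4)≡14=o; t(19)→25·(19−4)≡11=l; a(0)→25·(0−4)≡4=e; r(17)→25·(17−4)≡13=n; l(11)→25·(11−4)≡19=t (all mod 26).

violent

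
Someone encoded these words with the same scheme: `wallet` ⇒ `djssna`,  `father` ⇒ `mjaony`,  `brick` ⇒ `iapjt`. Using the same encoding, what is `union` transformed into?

bwpvw

Shifts by position in wallet: pos 0: w→d (+7), pos 1: a→j (+9), pos 2: l→s (+7), pos 3: l→s (+7), pos 4: e→n (+9), pos 5: t→a (+7) — repeating every 3. It's a Vigenère-style cipher with numeric key [7,9,7]: position i shifts by key[i mod 3].
Applying it to union: u+7=b, n+9=w, i+7=p, o+7=v, n+9=w.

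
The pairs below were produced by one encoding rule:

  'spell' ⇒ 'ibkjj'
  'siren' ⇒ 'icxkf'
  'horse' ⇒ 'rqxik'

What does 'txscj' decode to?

trail

s(18)→i(8) and p(15)→b(1) fit y≡11x+18 (mod 26); the inverse of 11 mod 26 is 19. Each letter's alphabet position (a=0..z=25) is mapped through 11·x+18 mod 26 — an affine cipher.
Undoing it on txscj: t(19)→19·(19−18)≡19=t; x(23)→19·(23−18)≡17=r; s(18)→19·(18−18)≡0=a; c(2)→19·(2−18)≡8=i; j(9)→19·(9−18)≡11=l (all mod 26).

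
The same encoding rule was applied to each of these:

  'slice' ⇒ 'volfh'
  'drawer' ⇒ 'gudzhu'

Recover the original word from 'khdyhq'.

heaven

This is a Caesar cipher with shift 3.
Decoding khdyhq: k−3=h, h−3=e, d−3=a, y−3=v, h−3=e, q−3=n.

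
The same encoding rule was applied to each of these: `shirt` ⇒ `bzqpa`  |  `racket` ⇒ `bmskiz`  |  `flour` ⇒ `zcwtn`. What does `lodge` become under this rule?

The output letters match the input read backwards, each shifted +8: shirt reversed is trihs. Read the word backwards and shift each letter +8.
Applying it to lodge: reverse → egdol; then shift: e+8=m, g+8=o, d+8=l, o+8=w, l+8=t.

molwt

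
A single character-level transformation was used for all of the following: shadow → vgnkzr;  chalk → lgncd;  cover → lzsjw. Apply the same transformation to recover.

s(18)→v(21) and h(7)→g(6) fit y≡25x+13 (mod 26); the inverse of 25 mod 26 is 25. Treating letters as 0–25, the rule is x ↦ 25x + 13 (mod 26).
On recover: r(17)→25·17+13≡22=w; e(4)→25·4+13≡9=j; c(2)→25·2+13≡11=l; o(14)→25·14+13≡25=z; v(21)→25·21+13≡18=s; e(4)→25·4+13≡9=j; r(17)→25·17+13≡22=w (all mod 26).

wjlzsjw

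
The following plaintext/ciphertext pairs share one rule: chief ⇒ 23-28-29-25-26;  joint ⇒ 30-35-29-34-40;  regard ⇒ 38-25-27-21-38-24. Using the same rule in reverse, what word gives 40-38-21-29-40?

trait

The number is (letter's place in the alphabet, a=1) + 20.
Undoing it on 40-38-21-29-40: 40→(40−20)÷1=20=t, 38→(38−20)÷1=18=r, 21→(21−20)÷1=1=a, 29→(29−20)÷1=9=i, 40→(40−20)÷1=20=t.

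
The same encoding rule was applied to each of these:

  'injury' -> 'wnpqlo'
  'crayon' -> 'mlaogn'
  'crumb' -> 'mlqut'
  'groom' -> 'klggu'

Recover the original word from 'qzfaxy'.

update

Each letter's alphabet position (a=0..z=25) is mapped through 19·x+0 mod 26 — an affine cipher.
Decoding qzfaxy: q(16)→11·(16−0)≡20=u; z(25)→11·(25−0)≡15=p; f(5)→11·(5−0)≡3=d; a(0)→11·(0−0)≡0=a; x(23)→11·(23−0)≡19=t; y(24)→11·(24−0)≡4=e (all mod 26).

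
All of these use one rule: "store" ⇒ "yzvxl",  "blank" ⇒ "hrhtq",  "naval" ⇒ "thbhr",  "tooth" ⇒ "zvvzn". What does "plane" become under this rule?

vrhtl

The shift depends on letter class: consonant s→y is +6, but vowel o→v is +7. Vowels shift forward by 7 and consonants shift forward by 6.
On plane: p(cons)+6=v, l(cons)+6=r, a(vowel)+7=h, n(cons)+6=t, e(vowel)+7=l.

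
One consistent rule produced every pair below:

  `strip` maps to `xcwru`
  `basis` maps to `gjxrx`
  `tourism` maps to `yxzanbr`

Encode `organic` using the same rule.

Shifts by position in strip: pos 0: s→x (+5), pos 1: t→c (+9), pos 2: r→w (+5), pos 3: i→r (+9) — repeating every 2. It's a Vigenère-style cipher with numeric key [5,9]: position i shifts by key[i mod 2].
For organic: o+5=t, r+9=a, g+5=l, a+9=j, n+5=s, i+9=r, c+5=h.

taljsrh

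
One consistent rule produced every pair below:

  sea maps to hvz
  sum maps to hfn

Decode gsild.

Each pair mirrors across the alphabet (s↔h, e↔v, a↔z): positions sum to 25. This is the alphabet-reversal cipher (Atbash): a becomes z, b becomes y, etc.
Reversing it on gsild: g↔t, s↔h, i↔r, l↔o, d↔w.

throw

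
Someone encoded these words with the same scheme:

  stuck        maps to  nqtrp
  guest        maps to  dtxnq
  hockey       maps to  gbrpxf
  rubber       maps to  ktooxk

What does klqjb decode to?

Treating letters as 0–25, the rule is x ↦ 3x + 11 (mod 26).
Reversing it on klqjb: k(10)→9·(10−11)≡17=r; l(11)→9·(11−11)≡0=a; q(16)→9·(16−11)≡19=t; j(9)→9·(9−11)≡8=i; b(1)→9·(1−11)≡14=o (all mod 26).

ratio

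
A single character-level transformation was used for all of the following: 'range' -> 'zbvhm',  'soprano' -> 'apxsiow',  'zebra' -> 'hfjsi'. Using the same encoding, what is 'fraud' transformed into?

nsivl

Shifts by position in range: pos 0: r→z (+8), pos 1: a→b (+1), pos 2: n→v (+8), pos 3: g→h (+1) — repeating every 2. The shifts repeat in a cycle of length 2: positions 0,1,… shift by +8, +1, then the pattern repeats.
Applying it to fraud: f+8=n, r+1=s, a+8=i, u+1=v, d+8=l.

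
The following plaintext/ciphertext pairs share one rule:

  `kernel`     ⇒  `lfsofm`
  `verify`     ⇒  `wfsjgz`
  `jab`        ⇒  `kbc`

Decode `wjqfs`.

It's a constant shift of +1 (ROT1).
Undoing it on wjqfs: w−1=v, j−1=i, q−1=p, f−1=e, s−1=r.

viper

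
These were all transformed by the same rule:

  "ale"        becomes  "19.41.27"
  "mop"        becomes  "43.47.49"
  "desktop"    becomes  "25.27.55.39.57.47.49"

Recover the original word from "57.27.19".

a(#1)→19 and l(#12)→41: differences scale by 2, so n = 2·pos + 17. With a=1..z=26, the number is 2·pos + 17.
Decoding 57.27.19: 57→(57−17)÷2=20=t, 27→(27−17)÷2=5=e, 19→(19−17)÷2=1=a.

tea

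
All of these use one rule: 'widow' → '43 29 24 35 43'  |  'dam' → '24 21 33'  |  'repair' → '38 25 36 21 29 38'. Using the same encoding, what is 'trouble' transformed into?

w is letter #23 and maps to 43: an offset of 20. Each letter is replaced by its alphabet position (a=1..z=26) + 20.
For trouble: t=20→40, r=18→38, o=15→35, u=21→41, b=2→22, l=12→32, e=5→25.

40 38 35 41 22 32 25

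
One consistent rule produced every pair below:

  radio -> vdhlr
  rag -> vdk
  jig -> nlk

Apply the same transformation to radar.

vdhdv

Two shifts are in play — +3 for a/e/i/o/u, +4 for every other letter.
For radar: r(cons)+4=v, a(vowel)+3=d, d(cons)+4=h, a(vowel)+3=d, r(cons)+4=v.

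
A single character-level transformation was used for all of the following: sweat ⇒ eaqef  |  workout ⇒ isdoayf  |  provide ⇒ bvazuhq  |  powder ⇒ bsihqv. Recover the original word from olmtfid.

A repeating key of period 2 is used — shifts +12, +4 over and over.
Undoing it on olmtfid: o−12=c, l−4=h, m−12=a, t−4=p, f−12=t, i−4=e, d−12=r.

chapter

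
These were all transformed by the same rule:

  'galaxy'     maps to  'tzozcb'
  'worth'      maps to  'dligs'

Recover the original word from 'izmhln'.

Each pair mirrors across the alphabet (g↔t, a↔z, l↔o): positions sum to 25. Letters are reflected about the middle of the alphabet (position → 25−position): Atbash.
Undoing it on izmhln: i↔r, z↔a, m↔n, h↔s, l↔o, n↔m.

ransom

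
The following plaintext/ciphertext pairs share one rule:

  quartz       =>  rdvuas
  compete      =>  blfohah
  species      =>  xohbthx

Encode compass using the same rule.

q(16)→r(17) and u(20)→d(3) fit y≡3x+21 (mod 26); the inverse of 3 mod 26 is 9. Treating letters as 0–25, the rule is x ↦ 3x + 21 (mod 26).
On compass: c(2)→3·2+21≡1=b; o(14)→3·14+21≡11=l; m(12)→3·12+21≡5=f; p(15)→3·15+21≡14=o; a(0)→3·0+21≡21=v; s(18)→3·18+21≡23=x; s(18)→3·18+21≡23=x (all mod 26).

blfovxx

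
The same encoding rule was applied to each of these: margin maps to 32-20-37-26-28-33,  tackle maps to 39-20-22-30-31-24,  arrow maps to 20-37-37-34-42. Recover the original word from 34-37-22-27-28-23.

m is letter #13 and maps to 32: an offset of 19. The number is (letter's place in the alphabet, a=1) + 19.
Undoing it on 34-37-22-27-28-23: 34→(34−19)÷1=15=o, 37→(37−19)÷1=18=r, 22→(22−19)÷1=3=c, 27→(27−19)÷1=8=h, 28→(28−19)÷1=9=i, 23→(23−19)÷1=4=d.

orchid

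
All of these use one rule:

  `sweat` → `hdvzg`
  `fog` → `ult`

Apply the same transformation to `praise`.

kizrhv

Each pair mirrors across the alphabet (s↔h, w↔d, e↔v): positions sum to 25. Each letter is replaced by its mirror in the alphabet: a↔z, b↔y, c↔x, and so on (the Atbash cipher).
On praise: p↔k, r↔i, a↔z, i↔r, s↔h, e↔v.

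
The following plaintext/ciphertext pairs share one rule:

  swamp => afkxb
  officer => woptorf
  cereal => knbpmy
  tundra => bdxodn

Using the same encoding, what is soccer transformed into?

In swamp: s→a is +8, w→f is +9, a→k is +10, m→x is +11 — the shift increases by 1 each position. Letter i (0-indexed) is shifted by i+8, so successive shifts are 8, 9, 10, ….
Applying it to soccer: s+8=a, o+9=x, c+10=m, c+11=n, e+12=q, r+13=e.

axmnqe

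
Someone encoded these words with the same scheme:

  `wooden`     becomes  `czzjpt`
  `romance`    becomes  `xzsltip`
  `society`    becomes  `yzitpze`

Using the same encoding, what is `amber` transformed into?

lshpx

The shift depends on letter class: consonant w→c is +6, but vowel o→z is +11. Two shifts are in play — +11 for a/e/i/o/u, +6 for every other letter.
On amber: a(vowel)+11=l, m(cons)+6=s, b(cons)+6=h, e(vowel)+11=p, r(cons)+6=x.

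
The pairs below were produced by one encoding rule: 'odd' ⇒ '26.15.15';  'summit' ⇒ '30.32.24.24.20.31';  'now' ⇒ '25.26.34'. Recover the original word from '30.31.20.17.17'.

stiff

o is letter #15 and maps to 26: an offset of 11. Letters become their 1-based position plus 11 (so a→12, b→13, …).
Reversing it on 30.31.20.17.17: 30→(30−11)÷1=19=s, 31→(31−11)÷1=20=t, 20→(20−11)÷1=9=i, 17→(17−11)÷1=6=f, 17→(17−11)÷1=6=f.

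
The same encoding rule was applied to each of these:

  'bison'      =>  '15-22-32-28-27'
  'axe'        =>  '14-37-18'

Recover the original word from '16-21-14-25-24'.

b is letter #2 and maps to 15: an offset of 13. Letters become their 1-based position plus 13 (so a→14, b→15, …).
Undoing it on 16-21-14-25-24: 16→(16−13)÷1=3=c, 21→(21−13)÷1=8=h, 14→(14−13)÷1=1=a, 25→(25−13)÷1=12=l, 24→(24−13)÷1=11=k.

chalk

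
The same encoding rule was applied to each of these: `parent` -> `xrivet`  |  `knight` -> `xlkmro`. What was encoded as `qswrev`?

The output letters match the input read backwards, each shifted +4: parent reversed is tnerap. The word is reversed, then every letter is shifted forward by 4.
Undoing it on qswrev: shift back: q−4=m, s−4=o, w−4=s, r−4=n, e−4=a, v−4=r → mosnar; then reverse → ransom.

ransom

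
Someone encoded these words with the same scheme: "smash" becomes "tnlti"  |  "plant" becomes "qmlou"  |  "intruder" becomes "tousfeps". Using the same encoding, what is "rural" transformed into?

The shift depends on letter class: consonant s→t is +1, but vowel a→l is +11. The rule splits by letter class: vowels +11, consonants +1.
Applying it to rural: r(cons)+1=s, u(vowel)+11=f, r(cons)+1=s, a(vowel)+11=l, l(cons)+1=m.

sfslm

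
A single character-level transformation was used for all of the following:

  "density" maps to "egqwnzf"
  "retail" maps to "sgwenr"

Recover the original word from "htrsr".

In density: d→e is +1, e→g is +2, n→q is +3, s→w is +4 — the shift increases by 1 each position. Each letter shifts forward by (position + 1), i.e. 1, 2, 3, … — the shift grows by one for each successive letter.
Decoding htrsr: h−1=g, t−2=r, r−3=o, s−4=o, r−5=m.

groom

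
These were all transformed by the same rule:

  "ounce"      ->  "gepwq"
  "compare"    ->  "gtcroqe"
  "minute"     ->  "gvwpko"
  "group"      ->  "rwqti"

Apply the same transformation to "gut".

vwi

The output letters match the input read backwards, each shifted +2: ounce reversed is ecnuo. Two steps: reverse the string, then apply a Caesar shift of +2.
Applying it to gut: reverse → tug; then shift: t+2=v, u+2=w, g+2=i.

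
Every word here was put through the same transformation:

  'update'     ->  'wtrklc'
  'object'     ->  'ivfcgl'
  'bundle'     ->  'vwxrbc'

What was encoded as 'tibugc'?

u(20)→w(22) and p(15)→t(19) fit y≡11x+10 (mod 26); the inverse of 11 mod 26 is 19. This is an affine cipher: with a=0,…,z=25, each position x becomes (11x+10) mod 26.
Decoding tibugc: t(19)→19·(19−10)≡15=p; i(8)→19·(8−10)≡14=o; b(1)→19·(1−10)≡11=l; u(20)→19·(20−10)≡8=i; g(6)→19·(6−10)≡2=c; c(2)→19·(2−10)≡4=e (all mod 26).

police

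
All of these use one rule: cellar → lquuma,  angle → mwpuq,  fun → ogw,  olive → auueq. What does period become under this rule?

yqauam

The shift depends on letter class: consonant c→l is +9, but vowel e→q is +12. The rule splits by letter class: vowels +12, consonants +9.
Applying it to period: p(cons)+9=y, e(vowel)+12=q, r(cons)+9=a, i(vowel)+12=u, o(vowel)+12=a, d(cons)+9=m.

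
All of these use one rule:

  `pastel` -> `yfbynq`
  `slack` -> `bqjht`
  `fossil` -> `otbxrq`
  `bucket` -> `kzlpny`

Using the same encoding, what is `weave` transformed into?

fjjan

It's a Vigenère-style cipher with numeric key [9,5]: position i shifts by key[i mod 2].
Applying it to weave: w+9=f, e+5=j, a+9=j, v+5=a, e+9=n.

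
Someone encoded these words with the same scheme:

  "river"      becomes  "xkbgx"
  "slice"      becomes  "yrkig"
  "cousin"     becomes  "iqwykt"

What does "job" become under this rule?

The shift depends on letter class: consonant r→x is +6, but vowel i→k is +2. Two shifts are in play — +2 for a/e/i/o/u, +6 for every other letter.
On job: j(cons)+6=p, o(vowel)+2=q, b(cons)+6=h.

pqh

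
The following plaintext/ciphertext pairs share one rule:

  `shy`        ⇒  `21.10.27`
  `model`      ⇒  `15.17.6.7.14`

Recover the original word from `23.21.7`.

s is letter #19 and maps to 21: an offset of 2. The number is (letter's place in the alphabet, a=1) + 2.
Reversing it on 23.21.7: 23→(23−2)÷1=21=u, 21→(21−2)÷1=19=s, 7→(7−2)÷1=5=e.

use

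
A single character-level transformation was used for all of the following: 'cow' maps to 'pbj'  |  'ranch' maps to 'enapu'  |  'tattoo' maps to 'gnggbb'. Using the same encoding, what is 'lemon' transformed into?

yrzba

It's a constant shift of +13 (ROT13).
For lemon: l+13=y, e+13=r, m+13=z, o+13=b, n+13=a.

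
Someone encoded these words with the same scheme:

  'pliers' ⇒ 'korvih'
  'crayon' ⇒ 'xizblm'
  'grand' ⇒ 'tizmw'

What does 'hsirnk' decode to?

Each pair mirrors across the alphabet (p↔k, l↔o, i↔r): positions sum to 25. Letters are reflected about the middle of the alphabet (position → 25−position): Atbash.
Reversing it on hsirnk: h↔s, s↔h, i↔r, r↔i, n↔m, k↔p.

shrimp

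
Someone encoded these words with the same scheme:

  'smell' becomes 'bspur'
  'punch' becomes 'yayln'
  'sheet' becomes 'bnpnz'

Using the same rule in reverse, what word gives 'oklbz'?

Shifts by position in smell: pos 0: s→b (+9), pos 1: m→s (+6), pos 2: e→p (+11), pos 3: l→u (+9), pos 4: l→r (+6) — repeating every 3. It's a Vigenère-style cipher with numeric key [9,6,11]: position i shifts by key[i mod 3].
Undoing it on oklbz: o−9=f, k−6=e, l−11=a, b−9=s, z−6=t.

feast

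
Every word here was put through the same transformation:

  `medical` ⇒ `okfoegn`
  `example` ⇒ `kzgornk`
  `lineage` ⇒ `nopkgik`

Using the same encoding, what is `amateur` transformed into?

gogvkat

The shift depends on letter class: consonant m→o is +2, but vowel e→k is +6. Two shifts are in play — +6 for a/e/i/o/u, +2 for every other letter.
On amateur: a(vowel)+6=g, m(cons)+2=o, a(vowel)+6=g, t(cons)+2=v, e(vowel)+6=k, u(vowel)+6=a, r(cons)+2=t.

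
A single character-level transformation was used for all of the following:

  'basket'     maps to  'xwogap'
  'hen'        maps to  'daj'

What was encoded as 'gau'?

It's a constant shift of +22 (ROT22).
Reversing it on gau: g−22=k, a−22=e, u−22=y.

key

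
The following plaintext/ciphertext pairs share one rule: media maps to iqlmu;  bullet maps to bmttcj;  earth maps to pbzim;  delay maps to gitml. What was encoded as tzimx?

pearl

The output letters match the input read backwards, each shifted +8: media reversed is aidem. Two steps: reverse the string, then apply a Caesar shift of +8.
Decoding tzimx: shift back: t−8=l, z−8=r, i−8=a, m−8=e, x−8=p → lraep; then reverse → pearl.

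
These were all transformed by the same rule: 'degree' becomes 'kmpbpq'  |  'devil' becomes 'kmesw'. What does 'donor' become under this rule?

In degree: d→k is +7, e→m is +8, g→p is +9, r→b is +10 — the shift increases by 1 each position. The shift increases by 1 at each position, starting from +7: 7, 8, 9, ….
On donor: d+7=k, o+8=w, n+9=w, o+10=y, r+11=c.

kwwyc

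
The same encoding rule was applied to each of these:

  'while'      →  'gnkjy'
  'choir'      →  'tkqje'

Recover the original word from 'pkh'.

fin

The word is reversed, then every letter is shifted forward by 2.
Undoing it on pkh: shift back: p−2=n, k−2=i, h−2=f → nif; then reverse → fin.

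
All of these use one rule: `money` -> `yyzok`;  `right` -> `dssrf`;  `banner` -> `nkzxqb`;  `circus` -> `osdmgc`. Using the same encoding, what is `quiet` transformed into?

Shifts by position in money: pos 0: m→y (+12), pos 1: o→y (+10), pos 2: n→z (+12), pos 3: e→o (+10) — repeating every 2. A repeating key of period 2 is used — shifts +12, +10 over and over.
For quiet: q+12=c, u+10=e, i+12=u, e+10=o, t+12=f.

ceuof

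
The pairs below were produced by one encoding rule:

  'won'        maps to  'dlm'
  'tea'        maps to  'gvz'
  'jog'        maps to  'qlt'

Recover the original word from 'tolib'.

Each pair mirrors across the alphabet (w↔d, o↔l, n↔m): positions sum to 25. This is the alphabet-reversal cipher (Atbash): a becomes z, b becomes y, etc.
Undoing it on tolib: t↔g, o↔l, l↔o, i↔r, b↔y.

glory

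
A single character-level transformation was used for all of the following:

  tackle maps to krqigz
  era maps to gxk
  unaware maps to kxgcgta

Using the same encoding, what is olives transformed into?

Read the word backwards and shift each letter +6.
Applying it to olives: reverse → sevilo; then shift: s+6=y, e+6=k, v+6=b, i+6=o, l+6=r, o+6=u.

ykboru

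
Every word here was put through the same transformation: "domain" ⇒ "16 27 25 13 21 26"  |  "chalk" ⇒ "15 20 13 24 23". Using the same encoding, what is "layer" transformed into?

24 13 37 17 30

d is letter #4 and maps to 16: an offset of 12. The number is (letter's place in the alphabet, a=1) + 12.
Applying it to layer: l=12→24, a=1→13, y=25→37, e=5→17, r=18→30.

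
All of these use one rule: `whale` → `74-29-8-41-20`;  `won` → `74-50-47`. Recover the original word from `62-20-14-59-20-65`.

secret

w(#23)→74 and h(#8)→29: differences scale by 3, so n = 3·pos + 5. The formula is n = 3×(alphabet index, a=1) + 5.
Undoing it on 62-20-14-59-20-65: 62→(62−5)÷3=19=s, 20→(20−5)÷3=5=e, 14→(14−5)÷3=3=c, 59→(59−5)÷3=18=r, 20→(20−5)÷3=5=e, 65→(65−5)÷3=20=t.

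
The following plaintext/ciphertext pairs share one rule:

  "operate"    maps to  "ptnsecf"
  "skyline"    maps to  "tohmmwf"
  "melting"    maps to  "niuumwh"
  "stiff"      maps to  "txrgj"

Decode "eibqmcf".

Shifts by position in operate: pos 0: o→p (+1), pos 1: p→t (+4), pos 2: e→n (+9), pos 3: r→s (+1), pos 4: a→e (+4), pos 5: t→c (+9) — repeating every 3. It's a Vigenère-style cipher with numeric key [1,4,9]: position i shifts by key[i mod 3].
Decoding eibqmcf: e−1=d, i−4=e, b−9=s, q−1=p, m−4=i, c−9=t, f−1=e.

despite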